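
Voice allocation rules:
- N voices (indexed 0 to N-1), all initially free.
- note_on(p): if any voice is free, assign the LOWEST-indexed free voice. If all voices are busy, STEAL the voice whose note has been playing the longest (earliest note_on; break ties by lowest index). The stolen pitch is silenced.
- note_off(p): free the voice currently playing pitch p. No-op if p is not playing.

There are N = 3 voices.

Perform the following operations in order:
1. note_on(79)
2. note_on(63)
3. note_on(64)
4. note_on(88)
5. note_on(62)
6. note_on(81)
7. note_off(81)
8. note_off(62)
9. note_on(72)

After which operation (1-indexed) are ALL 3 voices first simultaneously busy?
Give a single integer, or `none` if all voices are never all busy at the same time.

Op 1: note_on(79): voice 0 is free -> assigned | voices=[79 - -]
Op 2: note_on(63): voice 1 is free -> assigned | voices=[79 63 -]
Op 3: note_on(64): voice 2 is free -> assigned | voices=[79 63 64]
Op 4: note_on(88): all voices busy, STEAL voice 0 (pitch 79, oldest) -> assign | voices=[88 63 64]
Op 5: note_on(62): all voices busy, STEAL voice 1 (pitch 63, oldest) -> assign | voices=[88 62 64]
Op 6: note_on(81): all voices busy, STEAL voice 2 (pitch 64, oldest) -> assign | voices=[88 62 81]
Op 7: note_off(81): free voice 2 | voices=[88 62 -]
Op 8: note_off(62): free voice 1 | voices=[88 - -]
Op 9: note_on(72): voice 1 is free -> assigned | voices=[88 72 -]

Answer: 3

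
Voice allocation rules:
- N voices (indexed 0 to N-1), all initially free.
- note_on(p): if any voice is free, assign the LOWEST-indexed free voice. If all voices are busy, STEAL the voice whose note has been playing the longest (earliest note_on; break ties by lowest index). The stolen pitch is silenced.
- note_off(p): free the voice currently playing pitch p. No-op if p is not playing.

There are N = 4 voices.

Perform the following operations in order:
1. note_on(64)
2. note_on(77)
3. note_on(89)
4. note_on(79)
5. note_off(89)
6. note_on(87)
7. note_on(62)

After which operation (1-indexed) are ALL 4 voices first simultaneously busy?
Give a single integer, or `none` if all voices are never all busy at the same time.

Answer: 4

Derivation:
Op 1: note_on(64): voice 0 is free -> assigned | voices=[64 - - -]
Op 2: note_on(77): voice 1 is free -> assigned | voices=[64 77 - -]
Op 3: note_on(89): voice 2 is free -> assigned | voices=[64 77 89 -]
Op 4: note_on(79): voice 3 is free -> assigned | voices=[64 77 89 79]
Op 5: note_off(89): free voice 2 | voices=[64 77 - 79]
Op 6: note_on(87): voice 2 is free -> assigned | voices=[64 77 87 79]
Op 7: note_on(62): all voices busy, STEAL voice 0 (pitch 64, oldest) -> assign | voices=[62 77 87 79]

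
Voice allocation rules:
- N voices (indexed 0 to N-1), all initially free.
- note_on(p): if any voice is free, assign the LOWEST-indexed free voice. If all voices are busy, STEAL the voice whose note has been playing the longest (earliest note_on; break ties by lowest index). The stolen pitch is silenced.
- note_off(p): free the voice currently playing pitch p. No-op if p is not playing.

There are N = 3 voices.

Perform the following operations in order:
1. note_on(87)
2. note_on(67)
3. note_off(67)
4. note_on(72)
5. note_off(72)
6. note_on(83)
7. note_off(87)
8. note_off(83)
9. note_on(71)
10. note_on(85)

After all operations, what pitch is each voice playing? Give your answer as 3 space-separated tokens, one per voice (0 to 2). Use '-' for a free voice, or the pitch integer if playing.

Op 1: note_on(87): voice 0 is free -> assigned | voices=[87 - -]
Op 2: note_on(67): voice 1 is free -> assigned | voices=[87 67 -]
Op 3: note_off(67): free voice 1 | voices=[87 - -]
Op 4: note_on(72): voice 1 is free -> assigned | voices=[87 72 -]
Op 5: note_off(72): free voice 1 | voices=[87 - -]
Op 6: note_on(83): voice 1 is free -> assigned | voices=[87 83 -]
Op 7: note_off(87): free voice 0 | voices=[- 83 -]
Op 8: note_off(83): free voice 1 | voices=[- - -]
Op 9: note_on(71): voice 0 is free -> assigned | voices=[71 - -]
Op 10: note_on(85): voice 1 is free -> assigned | voices=[71 85 -]

Answer: 71 85 -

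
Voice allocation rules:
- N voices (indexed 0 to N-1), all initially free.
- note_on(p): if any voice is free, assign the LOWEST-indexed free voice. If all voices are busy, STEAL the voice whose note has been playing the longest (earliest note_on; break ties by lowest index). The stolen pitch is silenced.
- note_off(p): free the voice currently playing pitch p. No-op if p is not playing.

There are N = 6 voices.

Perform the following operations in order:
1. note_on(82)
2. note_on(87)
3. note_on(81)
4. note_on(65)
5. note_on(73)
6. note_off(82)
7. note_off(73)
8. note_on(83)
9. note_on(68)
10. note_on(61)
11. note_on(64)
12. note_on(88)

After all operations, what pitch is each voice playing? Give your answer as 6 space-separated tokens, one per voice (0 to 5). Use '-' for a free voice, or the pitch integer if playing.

Op 1: note_on(82): voice 0 is free -> assigned | voices=[82 - - - - -]
Op 2: note_on(87): voice 1 is free -> assigned | voices=[82 87 - - - -]
Op 3: note_on(81): voice 2 is free -> assigned | voices=[82 87 81 - - -]
Op 4: note_on(65): voice 3 is free -> assigned | voices=[82 87 81 65 - -]
Op 5: note_on(73): voice 4 is free -> assigned | voices=[82 87 81 65 73 -]
Op 6: note_off(82): free voice 0 | voices=[- 87 81 65 73 -]
Op 7: note_off(73): free voice 4 | voices=[- 87 81 65 - -]
Op 8: note_on(83): voice 0 is free -> assigned | voices=[83 87 81 65 - -]
Op 9: note_on(68): voice 4 is free -> assigned | voices=[83 87 81 65 68 -]
Op 10: note_on(61): voice 5 is free -> assigned | voices=[83 87 81 65 68 61]
Op 11: note_on(64): all voices busy, STEAL voice 1 (pitch 87, oldest) -> assign | voices=[83 64 81 65 68 61]
Op 12: note_on(88): all voices busy, STEAL voice 2 (pitch 81, oldest) -> assign | voices=[83 64 88 65 68 61]

Answer: 83 64 88 65 68 61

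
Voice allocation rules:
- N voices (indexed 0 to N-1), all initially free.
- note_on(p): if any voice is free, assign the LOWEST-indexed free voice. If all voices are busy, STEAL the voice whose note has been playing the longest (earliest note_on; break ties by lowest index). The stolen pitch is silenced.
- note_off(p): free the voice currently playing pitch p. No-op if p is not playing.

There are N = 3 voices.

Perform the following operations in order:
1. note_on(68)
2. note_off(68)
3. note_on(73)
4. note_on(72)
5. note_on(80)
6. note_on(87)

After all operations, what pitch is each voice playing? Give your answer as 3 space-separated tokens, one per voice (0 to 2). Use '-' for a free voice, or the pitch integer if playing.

Op 1: note_on(68): voice 0 is free -> assigned | voices=[68 - -]
Op 2: note_off(68): free voice 0 | voices=[- - -]
Op 3: note_on(73): voice 0 is free -> assigned | voices=[73 - -]
Op 4: note_on(72): voice 1 is free -> assigned | voices=[73 72 -]
Op 5: note_on(80): voice 2 is free -> assigned | voices=[73 72 80]
Op 6: note_on(87): all voices busy, STEAL voice 0 (pitch 73, oldest) -> assign | voices=[87 72 80]

Answer: 87 72 80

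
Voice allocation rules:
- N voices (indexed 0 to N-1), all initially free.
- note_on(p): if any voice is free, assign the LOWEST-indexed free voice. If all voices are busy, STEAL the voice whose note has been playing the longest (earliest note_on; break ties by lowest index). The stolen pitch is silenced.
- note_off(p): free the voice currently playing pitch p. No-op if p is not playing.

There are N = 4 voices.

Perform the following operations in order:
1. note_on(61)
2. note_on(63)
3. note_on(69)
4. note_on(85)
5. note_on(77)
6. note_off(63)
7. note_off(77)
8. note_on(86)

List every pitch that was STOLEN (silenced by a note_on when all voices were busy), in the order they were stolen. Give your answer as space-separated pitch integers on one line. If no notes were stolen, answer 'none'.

Op 1: note_on(61): voice 0 is free -> assigned | voices=[61 - - -]
Op 2: note_on(63): voice 1 is free -> assigned | voices=[61 63 - -]
Op 3: note_on(69): voice 2 is free -> assigned | voices=[61 63 69 -]
Op 4: note_on(85): voice 3 is free -> assigned | voices=[61 63 69 85]
Op 5: note_on(77): all voices busy, STEAL voice 0 (pitch 61, oldest) -> assign | voices=[77 63 69 85]
Op 6: note_off(63): free voice 1 | voices=[77 - 69 85]
Op 7: note_off(77): free voice 0 | voices=[- - 69 85]
Op 8: note_on(86): voice 0 is free -> assigned | voices=[86 - 69 85]

Answer: 61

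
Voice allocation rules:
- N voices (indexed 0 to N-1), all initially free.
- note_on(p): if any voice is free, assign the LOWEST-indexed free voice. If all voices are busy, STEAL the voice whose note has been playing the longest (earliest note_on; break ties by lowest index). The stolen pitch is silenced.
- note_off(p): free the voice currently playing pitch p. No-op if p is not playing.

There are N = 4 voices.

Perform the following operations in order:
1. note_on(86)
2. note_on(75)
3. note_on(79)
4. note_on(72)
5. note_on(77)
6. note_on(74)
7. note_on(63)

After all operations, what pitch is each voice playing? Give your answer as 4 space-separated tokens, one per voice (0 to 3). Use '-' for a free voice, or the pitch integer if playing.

Answer: 77 74 63 72

Derivation:
Op 1: note_on(86): voice 0 is free -> assigned | voices=[86 - - -]
Op 2: note_on(75): voice 1 is free -> assigned | voices=[86 75 - -]
Op 3: note_on(79): voice 2 is free -> assigned | voices=[86 75 79 -]
Op 4: note_on(72): voice 3 is free -> assigned | voices=[86 75 79 72]
Op 5: note_on(77): all voices busy, STEAL voice 0 (pitch 86, oldest) -> assign | voices=[77 75 79 72]
Op 6: note_on(74): all voices busy, STEAL voice 1 (pitch 75, oldest) -> assign | voices=[77 74 79 72]
Op 7: note_on(63): all voices busy, STEAL voice 2 (pitch 79, oldest) -> assign | voices=[77 74 63 72]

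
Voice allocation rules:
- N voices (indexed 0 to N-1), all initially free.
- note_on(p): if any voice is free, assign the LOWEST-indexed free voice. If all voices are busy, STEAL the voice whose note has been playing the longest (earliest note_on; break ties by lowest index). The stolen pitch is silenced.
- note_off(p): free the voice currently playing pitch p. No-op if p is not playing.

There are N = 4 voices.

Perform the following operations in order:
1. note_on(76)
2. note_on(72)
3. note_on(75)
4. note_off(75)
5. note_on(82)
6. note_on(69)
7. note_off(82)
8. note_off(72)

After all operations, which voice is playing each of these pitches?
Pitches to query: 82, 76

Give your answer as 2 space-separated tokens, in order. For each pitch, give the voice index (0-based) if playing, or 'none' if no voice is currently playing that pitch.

Answer: none 0

Derivation:
Op 1: note_on(76): voice 0 is free -> assigned | voices=[76 - - -]
Op 2: note_on(72): voice 1 is free -> assigned | voices=[76 72 - -]
Op 3: note_on(75): voice 2 is free -> assigned | voices=[76 72 75 -]
Op 4: note_off(75): free voice 2 | voices=[76 72 - -]
Op 5: note_on(82): voice 2 is free -> assigned | voices=[76 72 82 -]
Op 6: note_on(69): voice 3 is free -> assigned | voices=[76 72 82 69]
Op 7: note_off(82): free voice 2 | voices=[76 72 - 69]
Op 8: note_off(72): free voice 1 | voices=[76 - - 69]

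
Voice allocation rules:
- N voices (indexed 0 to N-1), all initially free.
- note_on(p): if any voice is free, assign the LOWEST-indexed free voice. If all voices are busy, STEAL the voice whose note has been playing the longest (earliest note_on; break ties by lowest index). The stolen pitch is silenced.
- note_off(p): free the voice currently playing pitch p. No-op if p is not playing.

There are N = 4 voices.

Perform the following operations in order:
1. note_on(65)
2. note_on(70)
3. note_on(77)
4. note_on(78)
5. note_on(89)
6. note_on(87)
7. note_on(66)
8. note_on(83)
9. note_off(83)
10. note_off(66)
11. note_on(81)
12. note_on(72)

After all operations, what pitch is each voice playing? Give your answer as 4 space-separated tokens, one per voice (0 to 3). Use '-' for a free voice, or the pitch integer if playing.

Answer: 89 87 81 72

Derivation:
Op 1: note_on(65): voice 0 is free -> assigned | voices=[65 - - -]
Op 2: note_on(70): voice 1 is free -> assigned | voices=[65 70 - -]
Op 3: note_on(77): voice 2 is free -> assigned | voices=[65 70 77 -]
Op 4: note_on(78): voice 3 is free -> assigned | voices=[65 70 77 78]
Op 5: note_on(89): all voices busy, STEAL voice 0 (pitch 65, oldest) -> assign | voices=[89 70 77 78]
Op 6: note_on(87): all voices busy, STEAL voice 1 (pitch 70, oldest) -> assign | voices=[89 87 77 78]
Op 7: note_on(66): all voices busy, STEAL voice 2 (pitch 77, oldest) -> assign | voices=[89 87 66 78]
Op 8: note_on(83): all voices busy, STEAL voice 3 (pitch 78, oldest) -> assign | voices=[89 87 66 83]
Op 9: note_off(83): free voice 3 | voices=[89 87 66 -]
Op 10: note_off(66): free voice 2 | voices=[89 87 - -]
Op 11: note_on(81): voice 2 is free -> assigned | voices=[89 87 81 -]
Op 12: note_on(72): voice 3 is free -> assigned | voices=[89 87 81 72]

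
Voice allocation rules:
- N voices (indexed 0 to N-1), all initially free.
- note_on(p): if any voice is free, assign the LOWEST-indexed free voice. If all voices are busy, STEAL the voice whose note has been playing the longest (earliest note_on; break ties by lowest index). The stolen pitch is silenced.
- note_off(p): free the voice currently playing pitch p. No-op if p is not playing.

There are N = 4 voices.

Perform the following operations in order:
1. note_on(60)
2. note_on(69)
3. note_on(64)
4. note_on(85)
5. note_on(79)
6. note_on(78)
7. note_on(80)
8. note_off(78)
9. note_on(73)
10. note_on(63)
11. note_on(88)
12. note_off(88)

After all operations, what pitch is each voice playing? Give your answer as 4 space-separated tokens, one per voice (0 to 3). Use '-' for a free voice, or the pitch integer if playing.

Answer: - 73 80 63

Derivation:
Op 1: note_on(60): voice 0 is free -> assigned | voices=[60 - - -]
Op 2: note_on(69): voice 1 is free -> assigned | voices=[60 69 - -]
Op 3: note_on(64): voice 2 is free -> assigned | voices=[60 69 64 -]
Op 4: note_on(85): voice 3 is free -> assigned | voices=[60 69 64 85]
Op 5: note_on(79): all voices busy, STEAL voice 0 (pitch 60, oldest) -> assign | voices=[79 69 64 85]
Op 6: note_on(78): all voices busy, STEAL voice 1 (pitch 69, oldest) -> assign | voices=[79 78 64 85]
Op 7: note_on(80): all voices busy, STEAL voice 2 (pitch 64, oldest) -> assign | voices=[79 78 80 85]
Op 8: note_off(78): free voice 1 | voices=[79 - 80 85]
Op 9: note_on(73): voice 1 is free -> assigned | voices=[79 73 80 85]
Op 10: note_on(63): all voices busy, STEAL voice 3 (pitch 85, oldest) -> assign | voices=[79 73 80 63]
Op 11: note_on(88): all voices busy, STEAL voice 0 (pitch 79, oldest) -> assign | voices=[88 73 80 63]
Op 12: note_off(88): free voice 0 | voices=[- 73 80 63]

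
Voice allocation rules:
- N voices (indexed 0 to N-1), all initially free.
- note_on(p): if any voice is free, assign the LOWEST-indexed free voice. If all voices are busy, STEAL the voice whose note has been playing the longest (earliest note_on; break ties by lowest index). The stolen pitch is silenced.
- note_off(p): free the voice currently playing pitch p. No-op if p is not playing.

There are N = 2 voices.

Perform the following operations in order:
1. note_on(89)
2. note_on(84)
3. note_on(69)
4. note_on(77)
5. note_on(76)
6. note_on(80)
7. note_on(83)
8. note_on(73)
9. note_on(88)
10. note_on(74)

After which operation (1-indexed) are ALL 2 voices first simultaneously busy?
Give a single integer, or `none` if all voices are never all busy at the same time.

Answer: 2

Derivation:
Op 1: note_on(89): voice 0 is free -> assigned | voices=[89 -]
Op 2: note_on(84): voice 1 is free -> assigned | voices=[89 84]
Op 3: note_on(69): all voices busy, STEAL voice 0 (pitch 89, oldest) -> assign | voices=[69 84]
Op 4: note_on(77): all voices busy, STEAL voice 1 (pitch 84, oldest) -> assign | voices=[69 77]
Op 5: note_on(76): all voices busy, STEAL voice 0 (pitch 69, oldest) -> assign | voices=[76 77]
Op 6: note_on(80): all voices busy, STEAL voice 1 (pitch 77, oldest) -> assign | voices=[76 80]
Op 7: note_on(83): all voices busy, STEAL voice 0 (pitch 76, oldest) -> assign | voices=[83 80]
Op 8: note_on(73): all voices busy, STEAL voice 1 (pitch 80, oldest) -> assign | voices=[83 73]
Op 9: note_on(88): all voices busy, STEAL voice 0 (pitch 83, oldest) -> assign | voices=[88 73]
Op 10: note_on(74): all voices busy, STEAL voice 1 (pitch 73, oldest) -> assign | voices=[88 74]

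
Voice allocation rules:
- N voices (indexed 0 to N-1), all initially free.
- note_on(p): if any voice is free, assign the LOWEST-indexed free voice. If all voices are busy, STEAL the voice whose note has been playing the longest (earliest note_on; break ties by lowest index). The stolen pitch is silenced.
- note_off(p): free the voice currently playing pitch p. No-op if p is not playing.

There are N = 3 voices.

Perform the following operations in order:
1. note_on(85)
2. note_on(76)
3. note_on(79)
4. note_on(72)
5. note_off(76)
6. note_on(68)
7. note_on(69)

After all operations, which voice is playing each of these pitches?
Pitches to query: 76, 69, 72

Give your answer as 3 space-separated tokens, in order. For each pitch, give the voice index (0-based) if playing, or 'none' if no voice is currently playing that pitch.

Answer: none 2 0

Derivation:
Op 1: note_on(85): voice 0 is free -> assigned | voices=[85 - -]
Op 2: note_on(76): voice 1 is free -> assigned | voices=[85 76 -]
Op 3: note_on(79): voice 2 is free -> assigned | voices=[85 76 79]
Op 4: note_on(72): all voices busy, STEAL voice 0 (pitch 85, oldest) -> assign | voices=[72 76 79]
Op 5: note_off(76): free voice 1 | voices=[72 - 79]
Op 6: note_on(68): voice 1 is free -> assigned | voices=[72 68 79]
Op 7: note_on(69): all voices busy, STEAL voice 2 (pitch 79, oldest) -> assign | voices=[72 68 69]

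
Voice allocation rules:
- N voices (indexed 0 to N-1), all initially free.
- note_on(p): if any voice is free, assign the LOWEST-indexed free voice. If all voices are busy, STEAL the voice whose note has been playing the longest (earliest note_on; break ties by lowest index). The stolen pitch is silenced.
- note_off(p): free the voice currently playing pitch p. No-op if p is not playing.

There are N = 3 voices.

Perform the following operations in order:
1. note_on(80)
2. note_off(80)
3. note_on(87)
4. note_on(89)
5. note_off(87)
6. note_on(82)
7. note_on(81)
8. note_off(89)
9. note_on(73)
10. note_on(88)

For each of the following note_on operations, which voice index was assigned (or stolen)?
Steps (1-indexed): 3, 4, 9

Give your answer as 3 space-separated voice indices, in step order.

Answer: 0 1 1

Derivation:
Op 1: note_on(80): voice 0 is free -> assigned | voices=[80 - -]
Op 2: note_off(80): free voice 0 | voices=[- - -]
Op 3: note_on(87): voice 0 is free -> assigned | voices=[87 - -]
Op 4: note_on(89): voice 1 is free -> assigned | voices=[87 89 -]
Op 5: note_off(87): free voice 0 | voices=[- 89 -]
Op 6: note_on(82): voice 0 is free -> assigned | voices=[82 89 -]
Op 7: note_on(81): voice 2 is free -> assigned | voices=[82 89 81]
Op 8: note_off(89): free voice 1 | voices=[82 - 81]
Op 9: note_on(73): voice 1 is free -> assigned | voices=[82 73 81]
Op 10: note_on(88): all voices busy, STEAL voice 0 (pitch 82, oldest) -> assign | voices=[88 73 81]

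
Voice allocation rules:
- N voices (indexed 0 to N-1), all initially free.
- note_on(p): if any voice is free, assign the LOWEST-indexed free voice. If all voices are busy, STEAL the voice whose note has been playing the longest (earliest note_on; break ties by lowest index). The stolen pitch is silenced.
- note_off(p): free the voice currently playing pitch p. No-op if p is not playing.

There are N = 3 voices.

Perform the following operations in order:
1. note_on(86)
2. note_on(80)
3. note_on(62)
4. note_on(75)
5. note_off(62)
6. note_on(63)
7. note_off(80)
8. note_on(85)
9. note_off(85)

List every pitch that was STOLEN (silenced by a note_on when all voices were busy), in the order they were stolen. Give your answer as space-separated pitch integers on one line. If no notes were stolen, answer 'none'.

Answer: 86

Derivation:
Op 1: note_on(86): voice 0 is free -> assigned | voices=[86 - -]
Op 2: note_on(80): voice 1 is free -> assigned | voices=[86 80 -]
Op 3: note_on(62): voice 2 is free -> assigned | voices=[86 80 62]
Op 4: note_on(75): all voices busy, STEAL voice 0 (pitch 86, oldest) -> assign | voices=[75 80 62]
Op 5: note_off(62): free voice 2 | voices=[75 80 -]
Op 6: note_on(63): voice 2 is free -> assigned | voices=[75 80 63]
Op 7: note_off(80): free voice 1 | voices=[75 - 63]
Op 8: note_on(85): voice 1 is free -> assigned | voices=[75 85 63]
Op 9: note_off(85): free voice 1 | voices=[75 - 63]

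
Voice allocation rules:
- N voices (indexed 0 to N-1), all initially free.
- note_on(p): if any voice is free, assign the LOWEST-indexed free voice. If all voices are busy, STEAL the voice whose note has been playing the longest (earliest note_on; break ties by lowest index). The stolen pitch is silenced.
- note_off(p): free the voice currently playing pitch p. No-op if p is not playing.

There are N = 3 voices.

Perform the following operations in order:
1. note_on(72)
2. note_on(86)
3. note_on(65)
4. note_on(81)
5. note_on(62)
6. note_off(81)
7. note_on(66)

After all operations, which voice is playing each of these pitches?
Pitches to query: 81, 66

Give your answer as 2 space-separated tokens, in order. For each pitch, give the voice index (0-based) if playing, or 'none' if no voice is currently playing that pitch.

Op 1: note_on(72): voice 0 is free -> assigned | voices=[72 - -]
Op 2: note_on(86): voice 1 is free -> assigned | voices=[72 86 -]
Op 3: note_on(65): voice 2 is free -> assigned | voices=[72 86 65]
Op 4: note_on(81): all voices busy, STEAL voice 0 (pitch 72, oldest) -> assign | voices=[81 86 65]
Op 5: note_on(62): all voices busy, STEAL voice 1 (pitch 86, oldest) -> assign | voices=[81 62 65]
Op 6: note_off(81): free voice 0 | voices=[- 62 65]
Op 7: note_on(66): voice 0 is free -> assigned | voices=[66 62 65]

Answer: none 0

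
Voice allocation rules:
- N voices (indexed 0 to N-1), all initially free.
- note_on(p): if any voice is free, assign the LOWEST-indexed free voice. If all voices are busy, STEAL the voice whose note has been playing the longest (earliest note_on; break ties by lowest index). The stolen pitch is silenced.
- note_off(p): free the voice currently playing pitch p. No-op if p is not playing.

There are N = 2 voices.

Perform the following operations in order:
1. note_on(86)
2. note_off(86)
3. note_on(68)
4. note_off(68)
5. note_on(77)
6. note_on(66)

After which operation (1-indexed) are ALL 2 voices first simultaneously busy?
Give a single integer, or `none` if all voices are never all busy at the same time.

Answer: 6

Derivation:
Op 1: note_on(86): voice 0 is free -> assigned | voices=[86 -]
Op 2: note_off(86): free voice 0 | voices=[- -]
Op 3: note_on(68): voice 0 is free -> assigned | voices=[68 -]
Op 4: note_off(68): free voice 0 | voices=[- -]
Op 5: note_on(77): voice 0 is free -> assigned | voices=[77 -]
Op 6: note_on(66): voice 1 is free -> assigned | voices=[77 66]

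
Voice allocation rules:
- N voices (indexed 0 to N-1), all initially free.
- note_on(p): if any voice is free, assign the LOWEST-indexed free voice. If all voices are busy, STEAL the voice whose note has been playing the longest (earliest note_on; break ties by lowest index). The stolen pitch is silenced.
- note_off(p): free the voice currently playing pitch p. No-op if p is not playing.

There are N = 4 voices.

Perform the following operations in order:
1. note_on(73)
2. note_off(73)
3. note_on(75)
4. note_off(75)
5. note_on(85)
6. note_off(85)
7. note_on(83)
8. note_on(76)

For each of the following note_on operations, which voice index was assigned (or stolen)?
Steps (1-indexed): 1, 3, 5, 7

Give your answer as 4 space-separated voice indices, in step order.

Answer: 0 0 0 0

Derivation:
Op 1: note_on(73): voice 0 is free -> assigned | voices=[73 - - -]
Op 2: note_off(73): free voice 0 | voices=[- - - -]
Op 3: note_on(75): voice 0 is free -> assigned | voices=[75 - - -]
Op 4: note_off(75): free voice 0 | voices=[- - - -]
Op 5: note_on(85): voice 0 is free -> assigned | voices=[85 - - -]
Op 6: note_off(85): free voice 0 | voices=[- - - -]
Op 7: note_on(83): voice 0 is free -> assigned | voices=[83 - - -]
Op 8: note_on(76): voice 1 is free -> assigned | voices=[83 76 - -]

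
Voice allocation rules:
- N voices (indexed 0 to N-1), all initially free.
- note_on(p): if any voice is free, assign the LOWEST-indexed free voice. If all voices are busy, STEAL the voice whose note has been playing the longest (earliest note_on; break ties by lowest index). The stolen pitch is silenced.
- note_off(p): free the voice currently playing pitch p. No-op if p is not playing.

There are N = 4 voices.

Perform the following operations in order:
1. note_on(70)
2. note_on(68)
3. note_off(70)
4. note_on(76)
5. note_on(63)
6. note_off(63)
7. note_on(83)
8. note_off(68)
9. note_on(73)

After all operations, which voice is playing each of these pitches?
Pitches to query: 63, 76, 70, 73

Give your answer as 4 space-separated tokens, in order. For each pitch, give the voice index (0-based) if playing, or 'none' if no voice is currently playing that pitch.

Op 1: note_on(70): voice 0 is free -> assigned | voices=[70 - - -]
Op 2: note_on(68): voice 1 is free -> assigned | voices=[70 68 - -]
Op 3: note_off(70): free voice 0 | voices=[- 68 - -]
Op 4: note_on(76): voice 0 is free -> assigned | voices=[76 68 - -]
Op 5: note_on(63): voice 2 is free -> assigned | voices=[76 68 63 -]
Op 6: note_off(63): free voice 2 | voices=[76 68 - -]
Op 7: note_on(83): voice 2 is free -> assigned | voices=[76 68 83 -]
Op 8: note_off(68): free voice 1 | voices=[76 - 83 -]
Op 9: note_on(73): voice 1 is free -> assigned | voices=[76 73 83 -]

Answer: none 0 none 1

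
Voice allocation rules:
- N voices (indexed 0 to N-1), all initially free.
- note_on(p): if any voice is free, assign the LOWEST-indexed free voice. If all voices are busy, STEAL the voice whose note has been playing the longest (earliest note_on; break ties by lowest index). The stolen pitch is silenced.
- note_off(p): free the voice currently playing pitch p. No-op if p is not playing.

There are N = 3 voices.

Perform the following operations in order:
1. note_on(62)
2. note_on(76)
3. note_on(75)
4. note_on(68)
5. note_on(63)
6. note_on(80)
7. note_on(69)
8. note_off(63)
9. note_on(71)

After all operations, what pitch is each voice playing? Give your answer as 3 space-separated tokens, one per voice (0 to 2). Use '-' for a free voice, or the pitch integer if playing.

Op 1: note_on(62): voice 0 is free -> assigned | voices=[62 - -]
Op 2: note_on(76): voice 1 is free -> assigned | voices=[62 76 -]
Op 3: note_on(75): voice 2 is free -> assigned | voices=[62 76 75]
Op 4: note_on(68): all voices busy, STEAL voice 0 (pitch 62, oldest) -> assign | voices=[68 76 75]
Op 5: note_on(63): all voices busy, STEAL voice 1 (pitch 76, oldest) -> assign | voices=[68 63 75]
Op 6: note_on(80): all voices busy, STEAL voice 2 (pitch 75, oldest) -> assign | voices=[68 63 80]
Op 7: note_on(69): all voices busy, STEAL voice 0 (pitch 68, oldest) -> assign | voices=[69 63 80]
Op 8: note_off(63): free voice 1 | voices=[69 - 80]
Op 9: note_on(71): voice 1 is free -> assigned | voices=[69 71 80]

Answer: 69 71 80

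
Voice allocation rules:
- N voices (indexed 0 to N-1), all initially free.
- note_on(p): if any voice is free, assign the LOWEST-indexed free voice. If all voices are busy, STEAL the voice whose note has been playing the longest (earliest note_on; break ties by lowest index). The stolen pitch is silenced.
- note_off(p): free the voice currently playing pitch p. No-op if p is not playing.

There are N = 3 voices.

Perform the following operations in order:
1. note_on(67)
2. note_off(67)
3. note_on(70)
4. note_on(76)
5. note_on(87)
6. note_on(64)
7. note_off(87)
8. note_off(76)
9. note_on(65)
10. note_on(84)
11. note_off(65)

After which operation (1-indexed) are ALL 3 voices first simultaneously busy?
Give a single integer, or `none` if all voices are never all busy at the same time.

Op 1: note_on(67): voice 0 is free -> assigned | voices=[67 - -]
Op 2: note_off(67): free voice 0 | voices=[- - -]
Op 3: note_on(70): voice 0 is free -> assigned | voices=[70 - -]
Op 4: note_on(76): voice 1 is free -> assigned | voices=[70 76 -]
Op 5: note_on(87): voice 2 is free -> assigned | voices=[70 76 87]
Op 6: note_on(64): all voices busy, STEAL voice 0 (pitch 70, oldest) -> assign | voices=[64 76 87]
Op 7: note_off(87): free voice 2 | voices=[64 76 -]
Op 8: note_off(76): free voice 1 | voices=[64 - -]
Op 9: note_on(65): voice 1 is free -> assigned | voices=[64 65 -]
Op 10: note_on(84): voice 2 is free -> assigned | voices=[64 65 84]
Op 11: note_off(65): free voice 1 | voices=[64 - 84]

Answer: 5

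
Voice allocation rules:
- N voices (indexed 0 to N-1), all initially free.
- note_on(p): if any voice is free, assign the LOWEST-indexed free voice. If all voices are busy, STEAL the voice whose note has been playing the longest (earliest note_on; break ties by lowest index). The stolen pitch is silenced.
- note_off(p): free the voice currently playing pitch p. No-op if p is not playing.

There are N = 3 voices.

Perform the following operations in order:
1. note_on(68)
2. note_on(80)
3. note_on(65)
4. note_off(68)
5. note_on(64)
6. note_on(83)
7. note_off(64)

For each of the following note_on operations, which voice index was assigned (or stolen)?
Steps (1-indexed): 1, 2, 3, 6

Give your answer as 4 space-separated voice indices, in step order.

Op 1: note_on(68): voice 0 is free -> assigned | voices=[68 - -]
Op 2: note_on(80): voice 1 is free -> assigned | voices=[68 80 -]
Op 3: note_on(65): voice 2 is free -> assigned | voices=[68 80 65]
Op 4: note_off(68): free voice 0 | voices=[- 80 65]
Op 5: note_on(64): voice 0 is free -> assigned | voices=[64 80 65]
Op 6: note_on(83): all voices busy, STEAL voice 1 (pitch 80, oldest) -> assign | voices=[64 83 65]
Op 7: note_off(64): free voice 0 | voices=[- 83 65]

Answer: 0 1 2 1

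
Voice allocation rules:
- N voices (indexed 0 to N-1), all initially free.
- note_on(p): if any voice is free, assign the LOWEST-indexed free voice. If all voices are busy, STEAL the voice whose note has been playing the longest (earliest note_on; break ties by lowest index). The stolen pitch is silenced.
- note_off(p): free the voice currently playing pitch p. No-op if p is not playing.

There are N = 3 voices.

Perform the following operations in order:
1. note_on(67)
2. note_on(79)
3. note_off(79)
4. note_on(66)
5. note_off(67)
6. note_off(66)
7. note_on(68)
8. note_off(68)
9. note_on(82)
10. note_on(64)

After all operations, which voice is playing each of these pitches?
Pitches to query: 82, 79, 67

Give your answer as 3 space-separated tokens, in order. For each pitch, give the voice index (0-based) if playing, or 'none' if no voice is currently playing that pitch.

Op 1: note_on(67): voice 0 is free -> assigned | voices=[67 - -]
Op 2: note_on(79): voice 1 is free -> assigned | voices=[67 79 -]
Op 3: note_off(79): free voice 1 | voices=[67 - -]
Op 4: note_on(66): voice 1 is free -> assigned | voices=[67 66 -]
Op 5: note_off(67): free voice 0 | voices=[- 66 -]
Op 6: note_off(66): free voice 1 | voices=[- - -]
Op 7: note_on(68): voice 0 is free -> assigned | voices=[68 - -]
Op 8: note_off(68): free voice 0 | voices=[- - -]
Op 9: note_on(82): voice 0 is free -> assigned | voices=[82 - -]
Op 10: note_on(64): voice 1 is free -> assigned | voices=[82 64 -]

Answer: 0 none none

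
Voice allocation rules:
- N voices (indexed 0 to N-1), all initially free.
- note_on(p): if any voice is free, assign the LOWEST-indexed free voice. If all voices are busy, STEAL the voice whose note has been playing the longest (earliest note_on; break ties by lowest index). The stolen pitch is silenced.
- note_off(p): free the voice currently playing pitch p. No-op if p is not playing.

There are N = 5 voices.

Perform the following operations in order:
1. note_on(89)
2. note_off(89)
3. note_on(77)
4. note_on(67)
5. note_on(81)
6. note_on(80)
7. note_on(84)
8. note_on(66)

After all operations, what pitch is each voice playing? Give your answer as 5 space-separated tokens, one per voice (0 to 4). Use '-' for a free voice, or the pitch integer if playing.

Answer: 66 67 81 80 84

Derivation:
Op 1: note_on(89): voice 0 is free -> assigned | voices=[89 - - - -]
Op 2: note_off(89): free voice 0 | voices=[- - - - -]
Op 3: note_on(77): voice 0 is free -> assigned | voices=[77 - - - -]
Op 4: note_on(67): voice 1 is free -> assigned | voices=[77 67 - - -]
Op 5: note_on(81): voice 2 is free -> assigned | voices=[77 67 81 - -]
Op 6: note_on(80): voice 3 is free -> assigned | voices=[77 67 81 80 -]
Op 7: note_on(84): voice 4 is free -> assigned | voices=[77 67 81 80 84]
Op 8: note_on(66): all voices busy, STEAL voice 0 (pitch 77, oldest) -> assign | voices=[66 67 81 80 84]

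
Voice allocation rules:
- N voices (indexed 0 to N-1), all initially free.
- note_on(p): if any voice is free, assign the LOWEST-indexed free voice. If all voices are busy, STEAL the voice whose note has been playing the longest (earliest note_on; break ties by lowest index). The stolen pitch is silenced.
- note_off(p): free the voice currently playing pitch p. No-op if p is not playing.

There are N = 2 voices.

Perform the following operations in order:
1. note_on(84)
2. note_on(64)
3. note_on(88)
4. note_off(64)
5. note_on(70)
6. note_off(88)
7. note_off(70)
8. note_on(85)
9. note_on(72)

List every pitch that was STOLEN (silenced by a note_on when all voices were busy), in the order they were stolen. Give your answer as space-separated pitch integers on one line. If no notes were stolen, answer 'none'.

Answer: 84

Derivation:
Op 1: note_on(84): voice 0 is free -> assigned | voices=[84 -]
Op 2: note_on(64): voice 1 is free -> assigned | voices=[84 64]
Op 3: note_on(88): all voices busy, STEAL voice 0 (pitch 84, oldest) -> assign | voices=[88 64]
Op 4: note_off(64): free voice 1 | voices=[88 -]
Op 5: note_on(70): voice 1 is free -> assigned | voices=[88 70]
Op 6: note_off(88): free voice 0 | voices=[- 70]
Op 7: note_off(70): free voice 1 | voices=[- -]
Op 8: note_on(85): voice 0 is free -> assigned | voices=[85 -]
Op 9: note_on(72): voice 1 is free -> assigned | voices=[85 72]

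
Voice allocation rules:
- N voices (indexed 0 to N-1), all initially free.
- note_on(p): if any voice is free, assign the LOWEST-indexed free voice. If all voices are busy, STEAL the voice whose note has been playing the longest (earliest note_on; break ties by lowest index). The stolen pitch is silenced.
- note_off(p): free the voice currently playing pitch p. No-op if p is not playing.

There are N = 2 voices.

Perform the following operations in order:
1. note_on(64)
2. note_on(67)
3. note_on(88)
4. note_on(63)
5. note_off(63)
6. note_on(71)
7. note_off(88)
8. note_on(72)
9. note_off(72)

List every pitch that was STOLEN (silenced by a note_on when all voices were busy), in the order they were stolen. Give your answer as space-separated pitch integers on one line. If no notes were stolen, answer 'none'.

Op 1: note_on(64): voice 0 is free -> assigned | voices=[64 -]
Op 2: note_on(67): voice 1 is free -> assigned | voices=[64 67]
Op 3: note_on(88): all voices busy, STEAL voice 0 (pitch 64, oldest) -> assign | voices=[88 67]
Op 4: note_on(63): all voices busy, STEAL voice 1 (pitch 67, oldest) -> assign | voices=[88 63]
Op 5: note_off(63): free voice 1 | voices=[88 -]
Op 6: note_on(71): voice 1 is free -> assigned | voices=[88 71]
Op 7: note_off(88): free voice 0 | voices=[- 71]
Op 8: note_on(72): voice 0 is free -> assigned | voices=[72 71]
Op 9: note_off(72): free voice 0 | voices=[- 71]

Answer: 64 67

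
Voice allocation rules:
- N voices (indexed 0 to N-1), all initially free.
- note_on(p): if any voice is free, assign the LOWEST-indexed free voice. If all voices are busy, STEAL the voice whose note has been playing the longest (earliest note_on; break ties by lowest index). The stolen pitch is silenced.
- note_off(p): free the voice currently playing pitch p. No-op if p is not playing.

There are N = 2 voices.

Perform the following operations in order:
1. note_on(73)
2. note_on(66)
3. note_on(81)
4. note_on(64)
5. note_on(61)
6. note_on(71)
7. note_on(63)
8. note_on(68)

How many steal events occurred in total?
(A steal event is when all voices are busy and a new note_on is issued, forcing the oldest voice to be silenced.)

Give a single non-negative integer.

Answer: 6

Derivation:
Op 1: note_on(73): voice 0 is free -> assigned | voices=[73 -]
Op 2: note_on(66): voice 1 is free -> assigned | voices=[73 66]
Op 3: note_on(81): all voices busy, STEAL voice 0 (pitch 73, oldest) -> assign | voices=[81 66]
Op 4: note_on(64): all voices busy, STEAL voice 1 (pitch 66, oldest) -> assign | voices=[81 64]
Op 5: note_on(61): all voices busy, STEAL voice 0 (pitch 81, oldest) -> assign | voices=[61 64]
Op 6: note_on(71): all voices busy, STEAL voice 1 (pitch 64, oldest) -> assign | voices=[61 71]
Op 7: note_on(63): all voices busy, STEAL voice 0 (pitch 61, oldest) -> assign | voices=[63 71]
Op 8: note_on(68): all voices busy, STEAL voice 1 (pitch 71, oldest) -> assign | voices=[63 68]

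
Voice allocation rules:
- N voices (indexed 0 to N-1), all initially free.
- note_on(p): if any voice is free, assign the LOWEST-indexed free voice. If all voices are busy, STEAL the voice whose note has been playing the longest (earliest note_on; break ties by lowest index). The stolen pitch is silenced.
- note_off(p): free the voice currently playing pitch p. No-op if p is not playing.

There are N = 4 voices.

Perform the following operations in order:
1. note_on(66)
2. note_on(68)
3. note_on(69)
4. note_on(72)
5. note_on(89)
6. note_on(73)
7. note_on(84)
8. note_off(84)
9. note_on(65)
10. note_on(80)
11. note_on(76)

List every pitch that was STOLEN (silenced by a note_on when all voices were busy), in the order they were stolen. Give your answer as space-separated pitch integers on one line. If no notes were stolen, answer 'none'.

Op 1: note_on(66): voice 0 is free -> assigned | voices=[66 - - -]
Op 2: note_on(68): voice 1 is free -> assigned | voices=[66 68 - -]
Op 3: note_on(69): voice 2 is free -> assigned | voices=[66 68 69 -]
Op 4: note_on(72): voice 3 is free -> assigned | voices=[66 68 69 72]
Op 5: note_on(89): all voices busy, STEAL voice 0 (pitch 66, oldest) -> assign | voices=[89 68 69 72]
Op 6: note_on(73): all voices busy, STEAL voice 1 (pitch 68, oldest) -> assign | voices=[89 73 69 72]
Op 7: note_on(84): all voices busy, STEAL voice 2 (pitch 69, oldest) -> assign | voices=[89 73 84 72]
Op 8: note_off(84): free voice 2 | voices=[89 73 - 72]
Op 9: note_on(65): voice 2 is free -> assigned | voices=[89 73 65 72]
Op 10: note_on(80): all voices busy, STEAL voice 3 (pitch 72, oldest) -> assign | voices=[89 73 65 80]
Op 11: note_on(76): all voices busy, STEAL voice 0 (pitch 89, oldest) -> assign | voices=[76 73 65 80]

Answer: 66 68 69 72 89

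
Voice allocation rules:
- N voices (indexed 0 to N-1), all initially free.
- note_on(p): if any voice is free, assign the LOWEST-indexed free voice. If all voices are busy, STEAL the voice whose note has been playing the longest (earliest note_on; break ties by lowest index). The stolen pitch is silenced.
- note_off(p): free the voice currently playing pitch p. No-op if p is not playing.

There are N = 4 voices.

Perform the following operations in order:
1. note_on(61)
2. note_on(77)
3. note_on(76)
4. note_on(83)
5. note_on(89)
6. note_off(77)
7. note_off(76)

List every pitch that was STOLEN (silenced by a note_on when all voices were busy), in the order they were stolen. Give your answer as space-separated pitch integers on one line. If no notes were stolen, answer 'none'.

Op 1: note_on(61): voice 0 is free -> assigned | voices=[61 - - -]
Op 2: note_on(77): voice 1 is free -> assigned | voices=[61 77 - -]
Op 3: note_on(76): voice 2 is free -> assigned | voices=[61 77 76 -]
Op 4: note_on(83): voice 3 is free -> assigned | voices=[61 77 76 83]
Op 5: note_on(89): all voices busy, STEAL voice 0 (pitch 61, oldest) -> assign | voices=[89 77 76 83]
Op 6: note_off(77): free voice 1 | voices=[89 - 76 83]
Op 7: note_off(76): free voice 2 | voices=[89 - - 83]

Answer: 61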